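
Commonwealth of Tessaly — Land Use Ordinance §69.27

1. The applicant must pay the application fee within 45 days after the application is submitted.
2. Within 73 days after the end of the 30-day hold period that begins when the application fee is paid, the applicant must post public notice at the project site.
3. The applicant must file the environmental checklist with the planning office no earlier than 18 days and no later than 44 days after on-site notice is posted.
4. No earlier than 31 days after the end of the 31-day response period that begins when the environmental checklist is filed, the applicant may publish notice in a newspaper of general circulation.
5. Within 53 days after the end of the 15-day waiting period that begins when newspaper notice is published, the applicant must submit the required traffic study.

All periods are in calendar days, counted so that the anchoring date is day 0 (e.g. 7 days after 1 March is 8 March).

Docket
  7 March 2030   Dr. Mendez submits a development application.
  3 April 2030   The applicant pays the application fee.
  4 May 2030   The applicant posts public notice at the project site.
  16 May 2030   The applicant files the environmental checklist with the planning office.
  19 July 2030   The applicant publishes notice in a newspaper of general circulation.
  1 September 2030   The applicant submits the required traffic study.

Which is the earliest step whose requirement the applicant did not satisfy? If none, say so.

Step 3

(1) due by 7 March 2030 + 45 days = 21 April 2030; completed 3 April 2030, before the deadline.
(2) due by 3 May 2030 + 73 days = 15 July 2030; 4 May 2030 is within that limit.
(3) the permitted window runs from 4 May 2030 + 18 = 22 May 2030 to 4 May 2030 + 44 = 17 June 2030; done 16 May 2030 — 6 days before the window opened.
No need to go further; step 3 was not satisfied.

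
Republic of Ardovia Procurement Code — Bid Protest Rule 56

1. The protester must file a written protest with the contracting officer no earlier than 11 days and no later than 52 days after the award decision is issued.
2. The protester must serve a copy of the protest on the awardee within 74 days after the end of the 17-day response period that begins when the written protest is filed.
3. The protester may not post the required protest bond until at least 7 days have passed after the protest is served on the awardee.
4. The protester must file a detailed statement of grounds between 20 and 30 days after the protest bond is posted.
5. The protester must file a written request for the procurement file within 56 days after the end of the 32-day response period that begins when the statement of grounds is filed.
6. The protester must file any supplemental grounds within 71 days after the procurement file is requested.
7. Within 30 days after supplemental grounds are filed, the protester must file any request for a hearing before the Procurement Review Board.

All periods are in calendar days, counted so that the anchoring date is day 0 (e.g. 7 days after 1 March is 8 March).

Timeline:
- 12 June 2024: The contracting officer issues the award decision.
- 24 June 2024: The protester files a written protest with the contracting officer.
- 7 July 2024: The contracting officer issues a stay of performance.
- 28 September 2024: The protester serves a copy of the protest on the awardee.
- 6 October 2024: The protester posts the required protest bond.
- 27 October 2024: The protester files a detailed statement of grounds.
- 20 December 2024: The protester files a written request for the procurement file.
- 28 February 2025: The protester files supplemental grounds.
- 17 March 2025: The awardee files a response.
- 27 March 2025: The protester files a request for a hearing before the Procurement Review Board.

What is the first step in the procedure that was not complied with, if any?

Step 2

Step 1: the window is 11–52 days after 12 June 2024 (when the award decision is issued), so 23 June 2024 through 3 August 2024; done 24 June 2024 — within the window.
Step 2: 74 days after 11 July 2024 (end of the 17-day response period, which began when the written protest is filed on 24 June 2024) is 23 September 2024; not done until 28 September 2024, 5 days after the deadline.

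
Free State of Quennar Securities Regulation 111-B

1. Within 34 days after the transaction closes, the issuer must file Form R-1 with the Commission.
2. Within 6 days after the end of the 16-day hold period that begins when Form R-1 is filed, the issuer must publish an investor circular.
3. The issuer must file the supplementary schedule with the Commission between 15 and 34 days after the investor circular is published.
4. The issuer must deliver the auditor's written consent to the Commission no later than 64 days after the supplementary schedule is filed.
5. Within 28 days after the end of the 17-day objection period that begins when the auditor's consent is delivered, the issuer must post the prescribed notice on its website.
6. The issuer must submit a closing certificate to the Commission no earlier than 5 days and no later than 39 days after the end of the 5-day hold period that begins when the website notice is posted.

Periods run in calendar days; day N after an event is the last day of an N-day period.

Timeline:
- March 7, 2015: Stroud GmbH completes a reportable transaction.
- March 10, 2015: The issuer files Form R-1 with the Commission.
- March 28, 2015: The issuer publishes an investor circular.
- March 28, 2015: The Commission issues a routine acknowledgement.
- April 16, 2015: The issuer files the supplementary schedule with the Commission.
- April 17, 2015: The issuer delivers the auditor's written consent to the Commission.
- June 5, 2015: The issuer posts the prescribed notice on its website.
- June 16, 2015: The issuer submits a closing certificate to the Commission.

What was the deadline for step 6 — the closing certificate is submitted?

The website notice is posted on June 5, 2015; the 5-day hold period therefore ends June 10, 2015, and step 6 runs from that date. The window is 5–39 days after June 10, 2015; it closes on July 19, 2015.

July 19, 2015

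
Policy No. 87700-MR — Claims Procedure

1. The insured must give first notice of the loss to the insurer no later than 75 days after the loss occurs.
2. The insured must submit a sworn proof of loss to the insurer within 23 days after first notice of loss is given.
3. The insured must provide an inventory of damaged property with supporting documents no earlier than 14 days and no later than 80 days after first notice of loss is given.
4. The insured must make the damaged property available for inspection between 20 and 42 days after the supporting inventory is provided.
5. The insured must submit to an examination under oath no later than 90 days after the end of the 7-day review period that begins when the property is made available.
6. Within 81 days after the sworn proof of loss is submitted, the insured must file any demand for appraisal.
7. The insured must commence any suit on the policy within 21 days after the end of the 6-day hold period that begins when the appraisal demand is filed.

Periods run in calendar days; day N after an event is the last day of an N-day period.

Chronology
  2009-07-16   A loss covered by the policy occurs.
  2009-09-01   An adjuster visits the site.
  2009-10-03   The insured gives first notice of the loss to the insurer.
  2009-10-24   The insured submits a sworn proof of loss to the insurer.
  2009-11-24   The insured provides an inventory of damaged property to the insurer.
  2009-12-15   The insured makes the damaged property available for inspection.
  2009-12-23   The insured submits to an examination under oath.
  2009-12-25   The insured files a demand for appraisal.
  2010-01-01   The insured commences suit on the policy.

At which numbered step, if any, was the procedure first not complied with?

Step 1 — counting 75 days from 2009-07-16 (when the loss occurs) gives a deadline of 2009-09-29; not done until 2009-10-03, 4 days after the deadline.

Step 1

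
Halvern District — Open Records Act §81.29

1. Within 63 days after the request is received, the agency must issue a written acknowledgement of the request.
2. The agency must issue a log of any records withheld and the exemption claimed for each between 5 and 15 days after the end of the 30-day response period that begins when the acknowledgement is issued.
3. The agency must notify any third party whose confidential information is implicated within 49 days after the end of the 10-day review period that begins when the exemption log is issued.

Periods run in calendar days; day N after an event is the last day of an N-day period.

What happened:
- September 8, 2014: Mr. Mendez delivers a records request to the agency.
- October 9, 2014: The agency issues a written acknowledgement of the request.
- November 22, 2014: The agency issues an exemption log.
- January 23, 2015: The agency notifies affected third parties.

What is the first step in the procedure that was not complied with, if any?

Step 1 — counting 63 days from September 8, 2014 (when the request is received) gives a deadline of November 10, 2014; completed October 9, 2014, before the deadline.
Step 2 — 5 and 15 days from November 8, 2014 (end of the 30-day response period, which began when the acknowledgement is issued on October 9, 2014) are November 13, 2014 and November 23, 2014 respectively; done November 22, 2014 — within the window.
Step 3 — counting 49 days from December 2, 2014 (end of the 10-day review period, which began when the exemption log is issued on November 22, 2014) gives a deadline of January 20, 2015; not done until January 23, 2015, 3 days after the deadline.
Later steps need not be reached.

Step 3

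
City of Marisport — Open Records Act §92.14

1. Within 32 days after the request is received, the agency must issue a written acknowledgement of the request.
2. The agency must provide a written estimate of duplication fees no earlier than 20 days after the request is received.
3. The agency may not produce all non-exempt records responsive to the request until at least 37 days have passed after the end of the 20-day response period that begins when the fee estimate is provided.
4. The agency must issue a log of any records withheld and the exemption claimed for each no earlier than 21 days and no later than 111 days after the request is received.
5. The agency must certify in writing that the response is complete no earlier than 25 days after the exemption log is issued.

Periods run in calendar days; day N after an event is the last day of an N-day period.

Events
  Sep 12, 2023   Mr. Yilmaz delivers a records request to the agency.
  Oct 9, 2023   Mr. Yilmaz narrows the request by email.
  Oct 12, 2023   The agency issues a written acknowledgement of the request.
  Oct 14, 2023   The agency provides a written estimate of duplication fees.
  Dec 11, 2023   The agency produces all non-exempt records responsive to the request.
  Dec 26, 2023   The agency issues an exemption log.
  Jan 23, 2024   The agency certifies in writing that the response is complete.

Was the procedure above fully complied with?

Step 1: 32 days after Sep 12, 2023 (when the request is received) is Oct 14, 2023; Oct 12, 2023 is within that limit.
Step 2: the earliest permitted date is 20 days after Sep 12, 2023 (when the request is received), i.e. Oct 2, 2023; Oct 14, 2023 is on or after that date.
Step 3: the earliest permitted date is 37 days after Nov 3, 2023 (end of the 20-day response period, which began when the fee estimate is provided on Oct 14, 2023), i.e. Dec 10, 2023; done Dec 11, 2023, after the minimum wait.
Step 4: the window is 21–111 days after Sep 12, 2023 (when the request is received), so Oct 3, 2023 through Jan 1, 2024; done Dec 26, 2023 — within the window.
Step 5: the earliest permitted date is 25 days after Dec 26, 2023 (when the exemption log is issued), i.e. Jan 20, 2024; done Jan 23, 2024, after the minimum wait.

Yes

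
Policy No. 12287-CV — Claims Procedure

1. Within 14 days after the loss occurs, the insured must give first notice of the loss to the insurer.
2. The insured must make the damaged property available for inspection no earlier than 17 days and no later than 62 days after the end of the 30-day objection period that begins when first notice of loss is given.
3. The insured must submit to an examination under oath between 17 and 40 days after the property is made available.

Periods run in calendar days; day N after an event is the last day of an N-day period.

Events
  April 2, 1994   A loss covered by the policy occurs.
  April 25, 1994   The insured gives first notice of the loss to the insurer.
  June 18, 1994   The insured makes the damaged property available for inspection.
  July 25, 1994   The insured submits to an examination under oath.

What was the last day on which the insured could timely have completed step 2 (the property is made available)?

July 26, 1994

First notice of loss is given on April 25, 1994; the 30-day objection period therefore ends May 25, 1994, and step 2 runs from that date. The window is 17–62 days after May 25, 1994; it closes on July 26, 1994.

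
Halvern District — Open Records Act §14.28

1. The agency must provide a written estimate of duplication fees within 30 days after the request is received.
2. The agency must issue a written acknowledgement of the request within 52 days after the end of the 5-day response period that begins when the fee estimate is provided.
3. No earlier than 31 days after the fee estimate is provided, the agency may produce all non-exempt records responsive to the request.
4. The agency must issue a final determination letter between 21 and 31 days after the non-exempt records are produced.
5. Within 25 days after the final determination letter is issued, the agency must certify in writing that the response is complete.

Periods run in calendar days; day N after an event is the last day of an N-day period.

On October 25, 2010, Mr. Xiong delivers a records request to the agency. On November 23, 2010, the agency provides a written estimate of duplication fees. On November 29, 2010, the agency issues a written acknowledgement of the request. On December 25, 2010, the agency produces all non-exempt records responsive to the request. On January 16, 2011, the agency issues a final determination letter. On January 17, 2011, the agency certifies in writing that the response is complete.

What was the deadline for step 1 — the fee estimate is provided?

November 24, 2010

Step 1 runs from October 25, 2010, when the request is received. 30 days after October 25, 2010 is November 24, 2010.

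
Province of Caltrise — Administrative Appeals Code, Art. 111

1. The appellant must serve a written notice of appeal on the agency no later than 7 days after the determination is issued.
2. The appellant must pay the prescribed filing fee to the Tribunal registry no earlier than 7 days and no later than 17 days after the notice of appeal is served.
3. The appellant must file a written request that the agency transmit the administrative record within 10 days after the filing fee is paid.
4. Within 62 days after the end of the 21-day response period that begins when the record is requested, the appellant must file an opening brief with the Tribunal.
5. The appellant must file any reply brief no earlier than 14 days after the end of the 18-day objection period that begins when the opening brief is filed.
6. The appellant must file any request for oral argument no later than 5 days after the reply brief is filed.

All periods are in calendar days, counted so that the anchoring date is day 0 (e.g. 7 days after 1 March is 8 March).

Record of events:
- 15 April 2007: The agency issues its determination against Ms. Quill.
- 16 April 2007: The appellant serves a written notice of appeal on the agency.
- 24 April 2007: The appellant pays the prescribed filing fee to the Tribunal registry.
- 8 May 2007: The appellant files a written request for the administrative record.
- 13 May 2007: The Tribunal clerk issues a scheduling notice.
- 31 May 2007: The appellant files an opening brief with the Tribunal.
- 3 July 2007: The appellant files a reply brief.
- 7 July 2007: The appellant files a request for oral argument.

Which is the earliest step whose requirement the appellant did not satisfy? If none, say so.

Step 1: 7 days after 15 April 2007 (when the determination is issued) is 22 April 2007; done 16 April 2007 — timely.
Step 2: the window is 7–17 days after 16 April 2007 (when the notice of appeal is served), so 23 April 2007 through 3 May 2007; 24 April 2007 falls inside that range.
Step 3: 10 days after 24 April 2007 (when the filing fee is paid) is 4 May 2007; 8 May 2007 misses that deadline by 4 days.
No need to go further; step 3 was not satisfied.

Step 3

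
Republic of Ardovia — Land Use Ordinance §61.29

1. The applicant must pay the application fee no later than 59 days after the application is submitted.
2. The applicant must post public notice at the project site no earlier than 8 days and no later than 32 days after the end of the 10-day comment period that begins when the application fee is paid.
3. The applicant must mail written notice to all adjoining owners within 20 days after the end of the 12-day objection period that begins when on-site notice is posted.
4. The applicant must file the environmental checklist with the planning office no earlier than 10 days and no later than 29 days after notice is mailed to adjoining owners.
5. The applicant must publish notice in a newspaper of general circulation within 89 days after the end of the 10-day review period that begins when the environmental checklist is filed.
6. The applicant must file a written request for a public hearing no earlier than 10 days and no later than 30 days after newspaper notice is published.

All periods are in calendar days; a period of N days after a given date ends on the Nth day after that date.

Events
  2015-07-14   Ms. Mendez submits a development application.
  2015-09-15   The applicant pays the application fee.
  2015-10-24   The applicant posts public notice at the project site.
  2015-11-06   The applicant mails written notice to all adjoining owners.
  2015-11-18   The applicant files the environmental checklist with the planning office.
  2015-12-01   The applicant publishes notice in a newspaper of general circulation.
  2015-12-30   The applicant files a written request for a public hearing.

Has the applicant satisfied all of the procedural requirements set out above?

Step 1: 59 days after 2015-07-14 (when the application is submitted) is 2015-09-11; 2015-09-15 misses that deadline by 4 days.
That is the first point of non-compliance.

No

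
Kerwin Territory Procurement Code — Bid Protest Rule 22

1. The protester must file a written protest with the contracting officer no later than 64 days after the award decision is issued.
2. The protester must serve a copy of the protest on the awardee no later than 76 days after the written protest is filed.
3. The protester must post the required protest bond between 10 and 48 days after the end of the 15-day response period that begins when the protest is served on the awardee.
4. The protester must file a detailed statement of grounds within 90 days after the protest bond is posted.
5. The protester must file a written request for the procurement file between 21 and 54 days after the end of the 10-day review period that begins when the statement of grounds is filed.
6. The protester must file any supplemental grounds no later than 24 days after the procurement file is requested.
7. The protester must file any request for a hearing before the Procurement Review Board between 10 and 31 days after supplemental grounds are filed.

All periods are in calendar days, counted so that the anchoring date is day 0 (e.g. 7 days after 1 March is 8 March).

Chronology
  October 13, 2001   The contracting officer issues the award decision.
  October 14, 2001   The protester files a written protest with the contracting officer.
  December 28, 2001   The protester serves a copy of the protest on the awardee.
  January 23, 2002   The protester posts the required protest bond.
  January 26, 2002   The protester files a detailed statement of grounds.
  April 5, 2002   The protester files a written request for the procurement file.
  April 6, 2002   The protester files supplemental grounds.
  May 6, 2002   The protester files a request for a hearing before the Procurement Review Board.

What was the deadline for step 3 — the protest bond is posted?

March 1, 2002

The protest is served on the awardee on December 28, 2001; the 15-day response period therefore ends January 12, 2002, and step 3 runs from that date. The window is 10–48 days after January 12, 2002; it closes on March 1, 2002.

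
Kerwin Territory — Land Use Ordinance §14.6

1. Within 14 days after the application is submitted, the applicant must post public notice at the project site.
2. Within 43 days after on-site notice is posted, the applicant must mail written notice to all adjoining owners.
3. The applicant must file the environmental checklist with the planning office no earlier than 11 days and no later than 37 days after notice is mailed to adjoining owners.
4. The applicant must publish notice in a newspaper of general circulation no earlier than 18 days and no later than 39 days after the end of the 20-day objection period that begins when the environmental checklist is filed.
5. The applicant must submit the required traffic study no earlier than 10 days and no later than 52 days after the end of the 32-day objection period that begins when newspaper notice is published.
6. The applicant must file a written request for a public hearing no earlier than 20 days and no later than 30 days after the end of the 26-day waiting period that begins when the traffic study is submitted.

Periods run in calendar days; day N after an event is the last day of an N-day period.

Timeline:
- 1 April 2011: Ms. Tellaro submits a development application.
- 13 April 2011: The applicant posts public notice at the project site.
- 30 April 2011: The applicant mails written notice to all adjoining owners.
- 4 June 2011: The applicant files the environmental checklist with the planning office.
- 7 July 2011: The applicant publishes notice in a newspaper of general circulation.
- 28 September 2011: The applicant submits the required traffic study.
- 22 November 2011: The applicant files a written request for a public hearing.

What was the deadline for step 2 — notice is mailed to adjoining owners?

26 May 2011

Step 2 runs from 13 April 2011, when on-site notice is posted. 43 days after 13 April 2011 is 26 May 2011.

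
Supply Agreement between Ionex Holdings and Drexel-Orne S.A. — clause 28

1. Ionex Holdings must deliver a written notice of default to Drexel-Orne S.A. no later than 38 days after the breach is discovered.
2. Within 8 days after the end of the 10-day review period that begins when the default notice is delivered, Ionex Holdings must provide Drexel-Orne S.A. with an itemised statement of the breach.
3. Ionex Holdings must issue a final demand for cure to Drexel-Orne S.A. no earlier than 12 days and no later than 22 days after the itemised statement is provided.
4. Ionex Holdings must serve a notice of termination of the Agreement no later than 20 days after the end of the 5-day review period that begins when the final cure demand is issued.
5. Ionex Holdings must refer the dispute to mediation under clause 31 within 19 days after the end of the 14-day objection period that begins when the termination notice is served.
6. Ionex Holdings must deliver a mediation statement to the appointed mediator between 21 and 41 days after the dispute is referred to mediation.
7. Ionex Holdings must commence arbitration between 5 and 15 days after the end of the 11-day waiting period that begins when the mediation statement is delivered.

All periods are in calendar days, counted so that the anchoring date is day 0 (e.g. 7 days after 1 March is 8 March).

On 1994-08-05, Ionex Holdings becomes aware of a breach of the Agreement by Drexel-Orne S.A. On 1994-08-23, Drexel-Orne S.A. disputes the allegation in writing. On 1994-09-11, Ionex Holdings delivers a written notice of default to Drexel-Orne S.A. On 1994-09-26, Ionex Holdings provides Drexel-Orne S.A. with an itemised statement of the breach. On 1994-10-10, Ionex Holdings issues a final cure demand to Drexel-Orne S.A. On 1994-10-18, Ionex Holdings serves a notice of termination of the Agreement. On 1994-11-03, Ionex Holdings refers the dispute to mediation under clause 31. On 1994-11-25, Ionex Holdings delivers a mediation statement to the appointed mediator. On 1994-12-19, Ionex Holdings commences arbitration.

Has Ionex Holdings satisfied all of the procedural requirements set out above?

Yes

Step 1: 38 days after 1994-08-05 (when the breach is discovered) is 1994-09-12; 1994-09-11 is within that limit.
Step 2: 8 days after 1994-09-21 (end of the 10-day review period, which began when the default notice is delivered on 1994-09-11) is 1994-09-29; 1994-09-26 is within that limit.
Step 3: the window is 12–22 days after 1994-09-26 (when the itemised statement is provided), so 1994-10-08 through 1994-10-18; 1994-10-10 falls inside that range.
Step 4: 20 days after 1994-10-15 (end of the 5-day review period, which began when the final cure demand is issued on 1994-10-10) is 1994-11-04; completed 1994-10-18, before the deadline.
Step 5: 19 days after 1994-11-01 (end of the 14-day objection period, which began when the termination notice is served on 1994-10-18) is 1994-11-20; completed 1994-11-03, before the deadline.
Step 6: the window is 21–41 days after 1994-11-03 (when the dispute is referred to mediation), so 1994-11-24 through 1994-12-14; done 1994-11-25 — within the window.
Step 7: the window is 5–15 days after 1994-12-06 (end of the 11-day waiting period, which began when the mediation statement is delivered on 1994-11-25), so 1994-12-11 through 1994-12-21; done 1994-12-19 — within the window.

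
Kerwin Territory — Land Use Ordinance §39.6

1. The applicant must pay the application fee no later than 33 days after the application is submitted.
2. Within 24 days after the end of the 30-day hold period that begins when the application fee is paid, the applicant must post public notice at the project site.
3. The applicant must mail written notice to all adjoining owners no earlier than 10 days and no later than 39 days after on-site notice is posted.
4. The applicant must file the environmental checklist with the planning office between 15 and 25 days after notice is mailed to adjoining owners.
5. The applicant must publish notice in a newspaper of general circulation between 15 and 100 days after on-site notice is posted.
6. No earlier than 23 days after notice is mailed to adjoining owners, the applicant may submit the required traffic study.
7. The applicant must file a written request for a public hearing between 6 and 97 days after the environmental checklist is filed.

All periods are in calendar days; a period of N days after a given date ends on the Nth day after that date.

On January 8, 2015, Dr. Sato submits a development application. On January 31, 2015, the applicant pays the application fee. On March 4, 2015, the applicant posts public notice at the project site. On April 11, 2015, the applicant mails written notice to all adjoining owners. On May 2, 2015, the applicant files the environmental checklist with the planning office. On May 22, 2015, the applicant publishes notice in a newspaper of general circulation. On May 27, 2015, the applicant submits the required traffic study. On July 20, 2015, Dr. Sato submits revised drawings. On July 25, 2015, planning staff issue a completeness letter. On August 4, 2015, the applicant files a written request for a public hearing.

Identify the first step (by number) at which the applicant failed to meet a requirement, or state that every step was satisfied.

Step 1: 33 days after January 8, 2015 (when the application is submitted) is February 10, 2015; completed January 31, 2015, before the deadline.
Step 2: 24 days after March 2, 2015 (end of the 30-day hold period, which began when the application fee is paid on January 31, 2015) is March 26, 2015; March 4, 2015 is within that limit.
Step 3: the window is 10–39 days after March 4, 2015 (when on-site notice is posted), so March 14, 2015 through April 12, 2015; done April 11, 2015, which is between those dates.
Step 4: the window is 15–25 days after April 11, 2015 (when notice is mailed to adjoining owners), so April 26, 2015 through May 6, 2015; May 2, 2015 falls inside that range.
Step 5: the window is 15–100 days after March 4, 2015 (when on-site notice is posted), so March 19, 2015 through June 12, 2015; done May 22, 2015, which is between those dates.
Step 6: the earliest permitted date is 23 days after April 11, 2015 (when notice is mailed to adjoining owners), i.e. May 4, 2015; May 27, 2015 is on or after that date.
Step 7: the window is 6–97 days after May 2, 2015 (when the environmental checklist is filed), so May 8, 2015 through August 7, 2015; done August 4, 2015 — within the window.

None — every step was satisfied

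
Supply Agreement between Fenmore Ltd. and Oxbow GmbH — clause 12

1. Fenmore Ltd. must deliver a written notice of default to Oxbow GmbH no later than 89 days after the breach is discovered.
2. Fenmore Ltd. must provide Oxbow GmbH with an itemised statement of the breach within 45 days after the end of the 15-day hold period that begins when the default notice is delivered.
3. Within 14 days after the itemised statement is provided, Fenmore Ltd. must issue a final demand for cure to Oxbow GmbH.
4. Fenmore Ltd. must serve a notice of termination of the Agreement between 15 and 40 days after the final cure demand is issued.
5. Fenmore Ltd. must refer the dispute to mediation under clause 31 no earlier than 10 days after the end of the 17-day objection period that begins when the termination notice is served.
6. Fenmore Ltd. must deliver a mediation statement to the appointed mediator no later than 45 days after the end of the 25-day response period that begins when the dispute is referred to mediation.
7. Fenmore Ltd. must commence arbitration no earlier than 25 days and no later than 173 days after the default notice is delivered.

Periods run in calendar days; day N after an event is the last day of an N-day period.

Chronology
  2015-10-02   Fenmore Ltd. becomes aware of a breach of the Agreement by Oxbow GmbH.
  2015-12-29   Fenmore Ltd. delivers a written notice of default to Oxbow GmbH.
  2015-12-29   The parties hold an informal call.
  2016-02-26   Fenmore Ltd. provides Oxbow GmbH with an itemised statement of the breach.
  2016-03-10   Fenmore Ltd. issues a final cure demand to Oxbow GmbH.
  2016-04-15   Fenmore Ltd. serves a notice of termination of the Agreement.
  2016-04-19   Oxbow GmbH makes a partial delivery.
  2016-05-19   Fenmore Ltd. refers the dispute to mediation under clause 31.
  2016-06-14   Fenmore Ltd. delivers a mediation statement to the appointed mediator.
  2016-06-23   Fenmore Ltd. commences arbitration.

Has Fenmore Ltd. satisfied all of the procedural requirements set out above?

Step 1 — counting 89 days from 2015-10-02 (when the breach is discovered) gives a deadline of 2015-12-30; 2015-12-29 is within that limit.
Step 2 — counting 45 days from 2016-01-13 (end of the 15-day hold period, which began when the default notice is delivered on 2015-12-29) gives a deadline of 2016-02-27; 2016-02-26 is within that limit.
Step 3 — counting 14 days from 2016-02-26 (when the itemised statement is provided) gives a deadline of 2016-03-11; done 2016-03-10 — timely.
Step 4 — 15 and 40 days from 2016-03-10 (when the final cure demand is issued) are 2016-03-25 and 2016-04-19 respectively; done 2016-04-15, which is between those dates.
Step 5 — must wait 10 days from 2016-05-02 (end of the 17-day objection period, which began when the termination notice is served on 2016-04-15), so not before 2016-05-12; done 2016-05-19 — permitted.
Step 6 — counting 45 days from 2016-06-13 (end of the 25-day response period, which began when the dispute is referred to mediation on 2016-05-19) gives a deadline of 2016-07-28; done 2016-06-14 — timely.
Step 7 — 25 and 173 days from 2015-12-29 (when the default notice is delivered) are 2016-01-23 and 2016-06-19 respectively; 2016-06-23 is 4 days past the end of the window.

No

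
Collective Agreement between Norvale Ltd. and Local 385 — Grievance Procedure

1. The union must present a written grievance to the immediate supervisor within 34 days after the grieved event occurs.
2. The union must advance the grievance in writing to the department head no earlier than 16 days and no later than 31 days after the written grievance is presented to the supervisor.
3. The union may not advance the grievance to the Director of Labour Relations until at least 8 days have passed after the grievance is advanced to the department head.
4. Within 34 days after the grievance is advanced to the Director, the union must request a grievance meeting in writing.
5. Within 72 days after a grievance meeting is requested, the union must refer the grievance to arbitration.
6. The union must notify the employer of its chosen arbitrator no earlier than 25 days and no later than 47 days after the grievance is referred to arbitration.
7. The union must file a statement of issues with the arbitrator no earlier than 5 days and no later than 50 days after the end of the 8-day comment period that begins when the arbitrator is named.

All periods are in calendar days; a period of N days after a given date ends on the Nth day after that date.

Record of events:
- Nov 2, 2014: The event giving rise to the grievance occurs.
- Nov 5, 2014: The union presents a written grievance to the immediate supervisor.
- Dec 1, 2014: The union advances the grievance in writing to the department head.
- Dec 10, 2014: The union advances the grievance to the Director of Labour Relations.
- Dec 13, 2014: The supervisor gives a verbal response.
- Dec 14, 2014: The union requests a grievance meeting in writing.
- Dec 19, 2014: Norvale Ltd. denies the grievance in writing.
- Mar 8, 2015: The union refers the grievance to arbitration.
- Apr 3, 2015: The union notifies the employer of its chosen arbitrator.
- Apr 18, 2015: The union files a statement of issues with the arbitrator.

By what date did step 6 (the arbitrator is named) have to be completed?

Apr 24, 2015

Step 6 runs from Mar 8, 2015, when the grievance is referred to arbitration. The window is 25–47 days after Mar 8, 2015; it closes on Apr 24, 2015.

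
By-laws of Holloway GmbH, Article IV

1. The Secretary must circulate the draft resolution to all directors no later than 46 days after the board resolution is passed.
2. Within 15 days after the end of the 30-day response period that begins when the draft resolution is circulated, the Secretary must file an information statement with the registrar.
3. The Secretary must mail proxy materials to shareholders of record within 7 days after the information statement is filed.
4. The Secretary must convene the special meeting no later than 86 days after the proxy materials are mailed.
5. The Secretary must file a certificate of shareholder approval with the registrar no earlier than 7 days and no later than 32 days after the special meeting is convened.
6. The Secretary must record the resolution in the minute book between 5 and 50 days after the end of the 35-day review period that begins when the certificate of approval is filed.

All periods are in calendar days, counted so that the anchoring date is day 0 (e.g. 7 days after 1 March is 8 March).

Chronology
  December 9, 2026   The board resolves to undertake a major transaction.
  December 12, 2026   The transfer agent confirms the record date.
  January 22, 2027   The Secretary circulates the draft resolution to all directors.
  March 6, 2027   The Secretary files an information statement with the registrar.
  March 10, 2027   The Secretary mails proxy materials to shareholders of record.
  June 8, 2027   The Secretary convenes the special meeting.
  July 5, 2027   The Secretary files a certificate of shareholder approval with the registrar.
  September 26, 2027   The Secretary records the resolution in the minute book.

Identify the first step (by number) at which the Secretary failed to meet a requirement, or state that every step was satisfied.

Step 4

Step 1: 46 days after December 9, 2026 (when the board resolution is passed) is January 24, 2027; completed January 22, 2027, before the deadline.
Step 2: 15 days after February 21, 2027 (end of the 30-day response period, which began when the draft resolution is circulated on January 22, 2027) is March 8, 2027; March 6, 2027 is within that limit.
Step 3: 7 days after March 6, 2027 (when the information statement is filed) is March 13, 2027; done March 10, 2027 — timely.
Step 4: 86 days after March 10, 2027 (when the proxy materials are mailed) is June 4, 2027; June 8, 2027 misses that deadline by 4 days.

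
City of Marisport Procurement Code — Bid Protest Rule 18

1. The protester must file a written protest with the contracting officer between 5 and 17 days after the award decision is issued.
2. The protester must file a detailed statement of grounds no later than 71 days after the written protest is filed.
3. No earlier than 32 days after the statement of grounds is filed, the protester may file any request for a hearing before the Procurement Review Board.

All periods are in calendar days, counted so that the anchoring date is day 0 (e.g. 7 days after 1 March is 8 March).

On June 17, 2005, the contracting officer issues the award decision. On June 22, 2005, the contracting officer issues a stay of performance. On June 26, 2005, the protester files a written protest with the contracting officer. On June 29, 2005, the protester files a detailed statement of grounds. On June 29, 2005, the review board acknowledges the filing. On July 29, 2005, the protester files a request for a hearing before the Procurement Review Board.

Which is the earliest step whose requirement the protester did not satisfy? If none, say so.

Step 3

Step 1 — 5 and 17 days from June 17, 2005 (when the award decision is issued) are June 22, 2005 and July 4, 2005 respectively; June 26, 2005 falls inside that range.
Step 2 — counting 71 days from June 26, 2005 (when the written protest is filed) gives a deadline of September 5, 2005; June 29, 2005 is within that limit.
Step 3 — must wait 32 days from June 29, 2005 (when the statement of grounds is filed), so not before July 31, 2005; July 29, 2005 is 2 days before the earliest permitted date.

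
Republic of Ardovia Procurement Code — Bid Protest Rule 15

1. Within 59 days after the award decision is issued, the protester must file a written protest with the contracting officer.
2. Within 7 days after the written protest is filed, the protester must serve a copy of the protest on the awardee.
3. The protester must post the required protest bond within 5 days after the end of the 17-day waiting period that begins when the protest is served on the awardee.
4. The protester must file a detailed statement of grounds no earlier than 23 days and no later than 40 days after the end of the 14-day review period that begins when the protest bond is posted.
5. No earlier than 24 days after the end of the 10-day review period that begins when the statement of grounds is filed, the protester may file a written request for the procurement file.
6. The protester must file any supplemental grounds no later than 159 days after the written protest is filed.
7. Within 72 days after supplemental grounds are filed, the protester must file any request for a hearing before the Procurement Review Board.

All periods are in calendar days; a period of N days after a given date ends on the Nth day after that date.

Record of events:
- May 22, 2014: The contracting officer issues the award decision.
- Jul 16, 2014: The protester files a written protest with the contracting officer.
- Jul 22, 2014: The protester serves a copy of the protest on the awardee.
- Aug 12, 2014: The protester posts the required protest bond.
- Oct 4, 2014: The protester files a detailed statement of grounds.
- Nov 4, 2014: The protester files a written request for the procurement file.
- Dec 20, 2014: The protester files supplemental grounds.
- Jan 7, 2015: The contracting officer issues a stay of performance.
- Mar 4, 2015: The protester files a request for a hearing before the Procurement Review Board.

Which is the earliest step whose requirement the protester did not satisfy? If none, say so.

Step 1: 59 days after May 22, 2014 (when the award decision is issued) is Jul 20, 2014; done Jul 16, 2014 — timely.
Step 2: 7 days after Jul 16, 2014 (when the written protest is filed) is Jul 23, 2014; completed Jul 22, 2014, before the deadline.
Step 3: 5 days after Aug 8, 2014 (end of the 17-day waiting period, which began when the protest is served on the awardee on Jul 22, 2014) is Aug 13, 2014; completed Aug 12, 2014, before the deadline.
Step 4: the window is 23–40 days after Aug 26, 2014 (end of the 14-day review period, which began when the protest bond is posted on Aug 12, 2014), so Sep 18, 2014 through Oct 5, 2014; done Oct 4, 2014, which is between those dates.
Step 5: the earliest permitted date is 24 days after Oct 14, 2014 (end of the 10-day review period, which began when the statement of grounds is filed on Oct 4, 2014), i.e. Nov 7, 2014; acted on Nov 4, 2014, 3 days prematurely.
Later steps need not be reached.

Step 5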